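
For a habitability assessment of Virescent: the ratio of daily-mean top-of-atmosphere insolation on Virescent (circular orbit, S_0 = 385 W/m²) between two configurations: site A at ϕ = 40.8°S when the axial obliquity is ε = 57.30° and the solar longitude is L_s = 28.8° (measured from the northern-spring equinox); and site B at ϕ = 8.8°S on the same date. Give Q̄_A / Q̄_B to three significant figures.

— Configuration A (ϕ=-40.8°):
Solar declination: sin δ = sin ε · sin L_s = sin 57.30° × sin 28.8° = 0.40540, so δ = +23.916°.
cos h₀ = −tan(-40.8°) tan(+23.916°) = 0.3828, h₀ = 1.1780 rad.
Bracket: h₀ sin ϕ sin δ + cos ϕ cos δ sin h₀ = 1.1780×-0.65342×0.40540 + 0.75700×0.91414×0.92383 = -0.312048 + 0.639294 = 0.327246.
Q̄ = (S_0/π) × [bracket] = (385/π) × 0.327246 = 40.104 W/m².
— Configuration B (ϕ=-8.8°):
cos h₀ = −tan(-8.8°) tan(+23.916°) = 0.0687, h₀ = 1.5021 rad.
Bracket: h₀ sin ϕ sin δ + cos ϕ cos δ sin h₀ = 1.5021×-0.15299×0.40540 + 0.98823×0.91414×0.99764 = -0.093163 + 0.901249 = 0.808086.
Q̄ = (S_0/π) × [bracket] = (385/π) × 0.808086 = 99.030 W/m².
Ratio Q̄_A / Q̄_B = 40.104 / 99.030 = 0.4050.

Q̄_A / Q̄_B ≈ 0.405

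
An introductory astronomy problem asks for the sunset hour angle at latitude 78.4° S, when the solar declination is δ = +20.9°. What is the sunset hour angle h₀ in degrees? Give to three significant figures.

h₀ = 0.00°

cos h₀ = −tan ϕ · tan δ = 1.8603 ≥ 1, so the Sun never rises (polar night) and h₀ = 0.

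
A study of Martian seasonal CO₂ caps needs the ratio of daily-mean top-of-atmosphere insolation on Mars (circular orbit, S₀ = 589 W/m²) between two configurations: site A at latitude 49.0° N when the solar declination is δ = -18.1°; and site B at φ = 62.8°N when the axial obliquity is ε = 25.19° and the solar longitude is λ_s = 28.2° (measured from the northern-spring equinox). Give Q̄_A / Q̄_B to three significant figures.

Q̄_A / Q̄_B ≈ 0.392

— Configuration A (φ=+49.0°):
cos H₀ = −tan(+49.0°) tan(-18.100°) = 0.3760, H₀ = 1.1853 rad.
Bracket: H₀ sin φ sin δ + cos φ cos δ sin H₀ = 1.1853×0.75471×-0.31068 + 0.65606×0.95052×0.92662 = -0.277921 + 0.577839 = 0.299918.
Q̄ = (S₀/π) × [bracket] = (589/π) × 0.299918 = 56.230 W/m².
— Configuration B (φ=+62.8°):
Solar declination: sin δ = sin ε · sin λ_s = sin 25.19° × sin 28.2° = 0.20113, so δ = +11.603°.
cos H₀ = −tan(+62.8°) tan(+11.603°) = -0.3995, H₀ = 1.9818 rad.
Bracket: H₀ sin φ sin δ + cos φ cos δ sin H₀ = 1.9818×0.88942×0.20113 + 0.45710×0.97957×0.91673 = 0.354522 + 0.410476 = 0.764998.
Q̄ = (S₀/π) × [bracket] = (589/π) × 0.764998 = 143.43 W/m².
Ratio Q̄_A / Q̄_B = 56.230 / 143.43 = 0.3920.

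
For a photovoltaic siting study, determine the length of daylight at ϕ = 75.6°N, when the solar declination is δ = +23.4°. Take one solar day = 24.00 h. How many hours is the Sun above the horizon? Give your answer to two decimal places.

Sunrise equation: cos h₀ = −tan ϕ · tan δ = -1.6854 ≤ −1, so the Sun never sets (polar day) and h₀ = π.
Daylight = 2h₀/(2π) × 24.00 h = (3.1416/π) × 24.00 = 24.00 h.

24.00 h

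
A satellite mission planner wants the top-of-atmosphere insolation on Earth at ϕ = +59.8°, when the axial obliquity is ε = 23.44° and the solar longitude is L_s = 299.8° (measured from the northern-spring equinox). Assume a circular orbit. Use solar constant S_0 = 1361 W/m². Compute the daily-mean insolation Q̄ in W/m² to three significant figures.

Q̄ ≈ 43.9 W/m²

Solar declination: sin δ = sin ε · sin L_s = sin 23.44° × sin 299.8° = -0.34519, so δ = -20.193°.
cos h₀ = −tan(+59.8°) tan(-20.193°) = 0.6319, h₀ = 0.8868 rad.
Bracket: h₀ sin ϕ sin δ + cos ϕ cos δ sin h₀ = 0.8868×0.86427×-0.34519 + 0.50302×0.93853×0.77502 = -0.264566 + 0.365886 = 0.101320.
Q̄ = (S_0/π) × [bracket] = (1361/π) × 0.101320 = 43.89 W/m².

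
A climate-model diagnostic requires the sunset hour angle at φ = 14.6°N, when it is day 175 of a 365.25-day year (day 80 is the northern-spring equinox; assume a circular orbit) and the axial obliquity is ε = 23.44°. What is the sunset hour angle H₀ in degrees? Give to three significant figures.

H₀ = 96.5°

Solar longitude: λ_s = 360° × (175 − 80)/365.25 = 93.634°.
sin δ = sin 23.44° × sin 93.634° = 0.39699, so δ = +23.390°.
cos H₀ = −tan φ · tan δ = −tan(+14.6°) × tan(+23.390°) = -0.1127, so H₀ = 1.6837 rad = 96.47°.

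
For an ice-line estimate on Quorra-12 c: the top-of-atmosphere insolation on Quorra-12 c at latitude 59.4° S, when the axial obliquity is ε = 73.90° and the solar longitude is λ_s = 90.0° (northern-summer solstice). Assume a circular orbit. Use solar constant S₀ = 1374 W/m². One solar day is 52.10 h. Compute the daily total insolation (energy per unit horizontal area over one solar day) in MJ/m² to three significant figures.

Solar declination: sin δ = sin ε · sin λ_s = sin 73.90° × sin 90.0° = 0.96078, so δ = +73.900°.
cos H₀ = −tan(-59.4°) tan(+73.900°) = 5.8583 ≥ 1 ⇒ polar night, H₀ = 0 and Q̄ = 0.
Daily total = Q̄ × 52.10 h × 3600 s/h = 0.00 MJ/m².

0.00 MJ/m²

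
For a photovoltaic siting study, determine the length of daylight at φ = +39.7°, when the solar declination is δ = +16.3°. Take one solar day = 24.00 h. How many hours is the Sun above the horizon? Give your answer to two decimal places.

13.87 h

cos H₀ = −tan φ · tan δ = −tan(+39.7°) × tan(+16.300°) = -0.2428, so H₀ = 1.8160 rad = 104.05°.
Daylight = 2H₀/(2π) × 24.00 h = (1.8160/π) × 24.00 = 13.87 h.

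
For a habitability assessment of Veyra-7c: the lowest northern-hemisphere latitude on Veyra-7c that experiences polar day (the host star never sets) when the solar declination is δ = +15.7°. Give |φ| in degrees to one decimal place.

|φ| = 74.3°

Polar day requires cos H₀ = −tan φ tan δ ≤ −1, i.e. tan φ tan δ ≥ 1.
The boundary is |tan φ| · |tan δ| = 1, so |φ| = 90° − |δ| = 90° − 15.7° = 74.3° in the northern hemisphere.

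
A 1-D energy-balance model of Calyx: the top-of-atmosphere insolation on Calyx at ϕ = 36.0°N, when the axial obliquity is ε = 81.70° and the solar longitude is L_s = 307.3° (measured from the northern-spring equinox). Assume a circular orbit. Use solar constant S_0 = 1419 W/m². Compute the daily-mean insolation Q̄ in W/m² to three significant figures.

Solar declination: sin δ = sin ε · sin L_s = sin 81.70° × sin 307.3° = -0.78714, so δ = -51.919°.
cos h₀ = −tan(+36.0°) tan(-51.919°) = 0.9272, h₀ = 0.3838 rad.
Bracket: h₀ sin ϕ sin δ + cos ϕ cos δ sin h₀ = 0.3838×0.58779×-0.78714 + 0.80902×0.61677×0.37448 = -0.177574 + 0.186858 = 0.009284.
Q̄ = (S_0/π) × [bracket] = (1419/π) × 0.009284 = 4.193 W/m².

Q̄ ≈ 4.19 W/m²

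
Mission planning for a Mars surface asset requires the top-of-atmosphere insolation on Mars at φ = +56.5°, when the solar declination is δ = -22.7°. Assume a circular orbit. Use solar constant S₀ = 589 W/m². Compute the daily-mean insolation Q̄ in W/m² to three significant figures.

cos H₀ = −tan(+56.5°) tan(-22.700°) = 0.6320, H₀ = 0.8867 rad.
Bracket: H₀ sin φ sin δ + cos φ cos δ sin H₀ = 0.8867×0.83389×-0.38591 + 0.55194×0.92254×0.77497 = -0.285346 + 0.394604 = 0.109258.
Q̄ = (S₀/π) × [bracket] = (589/π) × 0.109258 = 20.48 W/m².

Q̄ ≈ 20.5 W/m²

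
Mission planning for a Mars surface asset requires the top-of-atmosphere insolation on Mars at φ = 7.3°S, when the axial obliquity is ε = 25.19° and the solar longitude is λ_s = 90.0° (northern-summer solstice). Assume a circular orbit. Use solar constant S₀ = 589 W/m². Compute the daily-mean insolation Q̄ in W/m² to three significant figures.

Q̄ ≈ 153 W/m²

Solar declination: sin δ = sin ε · sin λ_s = sin 25.19° × sin 90.0° = 0.42562, so δ = +25.190°.
cos H₀ = −tan(-7.3°) tan(+25.190°) = 0.0603, H₀ = 1.5105 rad.
Bracket: H₀ sin φ sin δ + cos φ cos δ sin H₀ = 1.5105×-0.12706×0.42562 + 0.99189×0.90490×0.99818 = -0.081687 + 0.895928 = 0.814241.
Q̄ = (S₀/π) × [bracket] = (589/π) × 0.814241 = 152.7 W/m².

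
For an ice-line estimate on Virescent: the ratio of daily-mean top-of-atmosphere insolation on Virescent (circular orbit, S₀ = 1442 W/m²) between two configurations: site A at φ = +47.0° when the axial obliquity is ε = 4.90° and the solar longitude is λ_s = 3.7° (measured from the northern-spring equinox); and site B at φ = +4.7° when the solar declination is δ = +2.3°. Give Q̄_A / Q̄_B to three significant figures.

— Configuration A (φ=+47.0°):
Solar declination: sin δ = sin ε · sin λ_s = sin 4.90° × sin 3.7° = 0.00551, so δ = +0.316°.
cos H₀ = −tan(+47.0°) tan(+0.316°) = -0.0059, H₀ = 1.5767 rad.
Bracket: H₀ sin φ sin δ + cos φ cos δ sin H₀ = 1.5767×0.73135×0.00551 + 0.68200×0.99998×0.99998 = 0.006354 + 0.681973 = 0.688327.
Q̄ = (S₀/π) × [bracket] = (1442/π) × 0.688327 = 315.94 W/m².
— Configuration B (φ=+4.7°):
cos H₀ = −tan(+4.7°) tan(+2.300°) = -0.0033, H₀ = 1.5741 rad.
Bracket: H₀ sin φ sin δ + cos φ cos δ sin H₀ = 1.5741×0.08194×0.04013 + 0.99664×0.99919×0.99999 = 0.005176 + 0.995823 = 1.000999.
Q̄ = (S₀/π) × [bracket] = (1442/π) × 1.000999 = 459.46 W/m².
Ratio Q̄_A / Q̄_B = 315.94 / 459.46 = 0.6876.

Q̄_A / Q̄_B ≈ 0.688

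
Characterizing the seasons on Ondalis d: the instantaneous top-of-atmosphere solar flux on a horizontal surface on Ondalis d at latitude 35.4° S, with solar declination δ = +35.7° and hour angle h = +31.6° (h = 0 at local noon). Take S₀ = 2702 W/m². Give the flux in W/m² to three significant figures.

610 W/m²

cos θ_z = sin φ sin δ + cos φ cos δ cos h = -0.338034 + 0.563802 = 0.225768.
Flux = S₀ · cos θ_z = 2702 × 0.225768 = 610.0 W/m².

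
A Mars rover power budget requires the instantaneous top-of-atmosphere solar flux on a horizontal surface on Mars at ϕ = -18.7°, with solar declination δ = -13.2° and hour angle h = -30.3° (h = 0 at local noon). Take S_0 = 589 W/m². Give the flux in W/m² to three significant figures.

512 W/m²

cos θ_z = sin ϕ sin δ + cos ϕ cos δ cos h = 0.073212 + 0.796210 = 0.869422.
Flux = S_0 · cos θ_z = 589 × 0.869422 = 512.1 W/m².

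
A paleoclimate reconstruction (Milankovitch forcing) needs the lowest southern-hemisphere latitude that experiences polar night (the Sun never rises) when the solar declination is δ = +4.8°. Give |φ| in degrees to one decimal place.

Polar night requires cos H₀ = −tan φ tan δ ≥ 1, i.e. tan φ tan δ ≤ −1.
The boundary is |tan φ| · |tan δ| = 1, so |φ| = 90° − |δ| = 90° − 4.8° = 85.2° in the southern hemisphere.

|φ| = 85.2°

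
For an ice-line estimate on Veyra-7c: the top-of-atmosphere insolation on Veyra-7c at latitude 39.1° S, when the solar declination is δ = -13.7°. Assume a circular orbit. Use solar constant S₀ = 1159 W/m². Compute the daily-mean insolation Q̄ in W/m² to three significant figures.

Q̄ ≈ 370 W/m²

cos H₀ = −tan(-39.1°) tan(-13.700°) = -0.1981, H₀ = 1.7702 rad.
Bracket: H₀ sin φ sin δ + cos φ cos δ sin H₀ = 1.7702×-0.63068×-0.23684 + 0.77605×0.97155×0.98018 = 0.264415 + 0.739028 = 1.003443.
Q̄ = (S₀/π) × [bracket] = (1159/π) × 1.003443 = 370.2 W/m².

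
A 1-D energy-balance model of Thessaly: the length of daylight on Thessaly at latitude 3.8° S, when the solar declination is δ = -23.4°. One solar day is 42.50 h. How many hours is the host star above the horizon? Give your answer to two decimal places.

cos h₀ = −tan ϕ · tan δ = −tan(-3.8°) × tan(-23.400°) = -0.0287, so h₀ = 1.5995 rad = 91.65°.
Daylight = 2h₀/(2π) × 42.50 h = (1.5995/π) × 42.50 = 21.64 h.

21.64 h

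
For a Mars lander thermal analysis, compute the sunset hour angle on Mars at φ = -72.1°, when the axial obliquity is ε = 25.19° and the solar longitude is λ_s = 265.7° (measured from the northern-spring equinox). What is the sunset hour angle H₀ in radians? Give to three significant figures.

H₀ = 3.14 rad

Solar declination: sin δ = sin ε · sin λ_s = sin 25.19° × sin 265.7° = -0.42442, so δ = -25.114°.
Sunrise equation: cos H₀ = −tan φ · tan δ = -1.4512 ≤ −1, so the Sun never sets (polar day) and H₀ = π.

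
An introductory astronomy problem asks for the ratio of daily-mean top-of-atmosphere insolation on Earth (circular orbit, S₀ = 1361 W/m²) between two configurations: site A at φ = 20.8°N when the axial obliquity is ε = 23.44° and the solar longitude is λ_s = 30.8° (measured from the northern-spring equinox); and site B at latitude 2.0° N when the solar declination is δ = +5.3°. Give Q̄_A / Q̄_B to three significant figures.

— Configuration A (φ=+20.8°):
Solar declination: sin δ = sin ε · sin λ_s = sin 23.44° × sin 30.8° = 0.20368, so δ = +11.753°.
cos H₀ = −tan(+20.8°) tan(+11.753°) = -0.0790, H₀ = 1.6499 rad.
Bracket: H₀ sin φ sin δ + cos φ cos δ sin H₀ = 1.6499×0.35511×0.20368 + 0.93483×0.97904×0.99687 = 0.119335 + 0.912371 = 1.031706.
Q̄ = (S₀/π) × [bracket] = (1361/π) × 1.031706 = 446.96 W/m².
— Configuration B (φ=+2.0°):
cos H₀ = −tan(+2.0°) tan(+5.300°) = -0.0032, H₀ = 1.5740 rad.
Bracket: H₀ sin φ sin δ + cos φ cos δ sin H₀ = 1.5740×0.03490×0.09237 + 0.99939×0.99572×0.99999 = 0.005074 + 0.995103 = 1.000177.
Q̄ = (S₀/π) × [bracket] = (1361/π) × 1.000177 = 433.30 W/m².
Ratio Q̄_A / Q̄_B = 446.96 / 433.30 = 1.032.

Q̄_A / Q̄_B ≈ 1.03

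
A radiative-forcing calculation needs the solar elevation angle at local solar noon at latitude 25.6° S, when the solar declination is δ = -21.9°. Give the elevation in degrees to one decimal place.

86.3°

At local noon the hour angle is zero, so the zenith angle equals |ϕ − δ| = |-25.6° − (-21.900°)| = 3.700°.
Elevation = 90° − 3.700° = 86.3°.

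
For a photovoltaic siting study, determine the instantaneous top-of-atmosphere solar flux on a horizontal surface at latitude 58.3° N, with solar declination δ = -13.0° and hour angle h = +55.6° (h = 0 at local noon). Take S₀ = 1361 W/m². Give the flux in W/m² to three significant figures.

133 W/m²

cos θ_z = sin φ sin δ + cos φ cos δ cos h = -0.191391 + 0.289265 = 0.097874.
Flux = S₀ · cos θ_z = 1361 × 0.097874 = 133.2 W/m².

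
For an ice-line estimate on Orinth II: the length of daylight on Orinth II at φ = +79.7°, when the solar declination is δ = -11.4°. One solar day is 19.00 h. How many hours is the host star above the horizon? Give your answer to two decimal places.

cos H₀ = −tan φ · tan δ = 1.1095 ≥ 1, so the host star never rises (polar night) and H₀ = 0.
Daylight = 2H₀/(2π) × 19.00 h = (0.0000/π) × 19.00 = 0.00 h.

0.00 h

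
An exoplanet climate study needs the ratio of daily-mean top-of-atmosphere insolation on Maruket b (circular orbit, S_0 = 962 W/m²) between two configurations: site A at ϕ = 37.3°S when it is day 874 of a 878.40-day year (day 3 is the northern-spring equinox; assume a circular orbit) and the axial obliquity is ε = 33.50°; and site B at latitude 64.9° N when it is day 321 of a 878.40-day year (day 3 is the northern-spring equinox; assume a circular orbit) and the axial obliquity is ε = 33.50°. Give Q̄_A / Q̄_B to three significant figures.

— Configuration A (ϕ=-37.3°):
Solar longitude: L_s = 360° × (874 − 3)/878.40 = 356.967°.
sin δ = sin 33.50° × sin 356.967° = -0.02920, so δ = -1.673°.
cos h₀ = −tan(-37.3°) tan(-1.673°) = -0.0223, h₀ = 1.5931 rad.
Bracket: h₀ sin ϕ sin δ + cos ϕ cos δ sin h₀ = 1.5931×-0.60599×-0.02920 + 0.79547×0.99957×0.99975 = 0.028190 + 0.794929 = 0.823119.
Q̄ = (S_0/π) × [bracket] = (962/π) × 0.823119 = 252.05 W/m².
— Configuration B (ϕ=+64.9°):
Solar longitude: L_s = 360° × (321 − 3)/878.40 = 130.328°.
sin δ = sin 33.50° × sin 130.328° = 0.42077, so δ = +24.883°.
cos h₀ = −tan(+64.9°) tan(+24.883°) = -0.9902, h₀ = 3.0013 rad.
Bracket: h₀ sin ϕ sin δ + cos ϕ cos δ sin h₀ = 3.0013×0.90557×0.42077 + 0.42420×0.90717×0.13986 = 1.143605 + 0.053821 = 1.197426.
Q̄ = (S_0/π) × [bracket] = (962/π) × 1.197426 = 366.67 W/m².
Ratio Q̄_A / Q̄_B = 252.05 / 366.67 = 0.6874.

Q̄_A / Q̄_B ≈ 0.687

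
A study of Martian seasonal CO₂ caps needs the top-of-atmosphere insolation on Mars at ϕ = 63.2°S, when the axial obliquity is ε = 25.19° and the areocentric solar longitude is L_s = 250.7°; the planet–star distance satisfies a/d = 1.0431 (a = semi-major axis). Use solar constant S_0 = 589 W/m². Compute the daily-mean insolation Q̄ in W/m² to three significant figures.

sin δ = sin 25.19° × sin 250.7° = -0.40170, so δ = -23.685°.
cos h₀ = −tan(-63.2°) tan(-23.685°) = -0.8684, h₀ = 2.6227 rad.
Bracket: h₀ sin ϕ sin δ + cos ϕ cos δ sin h₀ = 2.6227×-0.89259×-0.40170 + 0.45088×0.91577×0.49590 = 0.940378 + 0.204758 = 1.145136.
Inverse-square distance factor (a/d)² = 1.0431² = 1.088058.
Q̄ = (S_0/π) × 1.088058 × [bracket] = (589/π) × 1.088058 × 1.145136 = 233.6 W/m².

Q̄ ≈ 234 W/m²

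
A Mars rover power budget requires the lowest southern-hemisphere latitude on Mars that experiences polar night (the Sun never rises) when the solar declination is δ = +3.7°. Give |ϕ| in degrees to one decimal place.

|ϕ| = 86.3°

Polar night requires cos h₀ = −tan ϕ tan δ ≥ 1, i.e. tan ϕ tan δ ≤ −1.
The boundary is |tan ϕ| · |tan δ| = 1, so |ϕ| = 90° − |δ| = 90° − 3.7° = 86.3° in the southern hemisphere.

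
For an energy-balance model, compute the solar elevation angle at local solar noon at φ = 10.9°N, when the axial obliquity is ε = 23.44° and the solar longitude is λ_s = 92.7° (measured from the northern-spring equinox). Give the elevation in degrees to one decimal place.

77.5°

Solar declination: sin δ = sin ε · sin λ_s = sin 23.44° × sin 92.7° = 0.39735, so δ = +23.412°.
At local noon the hour angle is zero, so the zenith angle equals |φ − δ| = |+10.9° − (+23.412°)| = 12.512°.
Elevation = 90° − 12.512° = 77.5°.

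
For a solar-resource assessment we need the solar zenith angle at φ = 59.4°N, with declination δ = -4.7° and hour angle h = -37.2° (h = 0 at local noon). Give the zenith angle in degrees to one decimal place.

cos θ_z = sin φ sin δ + cos φ cos δ cos h = -0.070528 + 0.404103 = 0.333575.
θ_z = arccos(0.333575) = 70.5°.

θ_z = 70.5°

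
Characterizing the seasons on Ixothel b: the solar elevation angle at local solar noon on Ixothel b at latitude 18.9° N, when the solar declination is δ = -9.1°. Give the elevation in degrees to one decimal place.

At local noon the hour angle is zero, so the zenith angle equals |φ − δ| = |+18.9° − (-9.100°)| = 28.000°.
Elevation = 90° − 28.000° = 62.0°.

62.0°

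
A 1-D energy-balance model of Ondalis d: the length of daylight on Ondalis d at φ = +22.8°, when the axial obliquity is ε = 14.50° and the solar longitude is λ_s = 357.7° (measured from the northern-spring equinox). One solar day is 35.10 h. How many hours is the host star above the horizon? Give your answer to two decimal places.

Solar declination: sin δ = sin ε · sin λ_s = sin 14.50° × sin 357.7° = -0.01005, so δ = -0.576°.
cos H₀ = −tan φ · tan δ = −tan(+22.8°) × tan(-0.576°) = 0.0042, so H₀ = 1.5666 rad = 89.76°.
Daylight = 2H₀/(2π) × 35.10 h = (1.5666/π) × 35.10 = 17.50 h.

17.50 h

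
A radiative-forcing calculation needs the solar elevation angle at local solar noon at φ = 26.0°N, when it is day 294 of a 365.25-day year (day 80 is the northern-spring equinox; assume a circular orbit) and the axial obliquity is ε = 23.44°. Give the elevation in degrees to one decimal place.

52.2°

Solar longitude: λ_s = 360° × (294 − 80)/365.25 = 210.924°.
sin δ = sin 23.44° × sin 210.924° = -0.20442, so δ = -11.796°.
At local noon the hour angle is zero, so the zenith angle equals |φ − δ| = |+26.0° − (-11.796°)| = 37.796°.
Elevation = 90° − 37.796° = 52.2°.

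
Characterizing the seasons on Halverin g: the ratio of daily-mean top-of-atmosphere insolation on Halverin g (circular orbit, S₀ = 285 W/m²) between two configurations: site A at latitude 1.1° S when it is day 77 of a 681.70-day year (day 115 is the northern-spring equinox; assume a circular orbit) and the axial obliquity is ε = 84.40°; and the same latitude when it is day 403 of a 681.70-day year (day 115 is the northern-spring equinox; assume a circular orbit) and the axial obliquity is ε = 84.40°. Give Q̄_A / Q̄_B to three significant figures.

— Configuration A (φ=-1.1°):
Solar longitude: λ_s = 360° × (77 − 115)/681.70 = -20.067°, i.e. -20.067° + 360° = 339.933°.
sin δ = sin 84.40° × sin 339.933° = -0.34149, so δ = -19.968°.
cos H₀ = −tan(-1.1°) tan(-19.968°) = -0.0070, H₀ = 1.5778 rad.
Bracket: H₀ sin φ sin δ + cos φ cos δ sin H₀ = 1.5778×-0.01920×-0.34149 + 0.99982×0.93989×0.99998 = 0.010345 + 0.939702 = 0.950047.
Q̄ = (S₀/π) × [bracket] = (285/π) × 0.950047 = 86.187 W/m².
— Configuration B (φ=-1.1°):
Solar longitude: λ_s = 360° × (403 − 115)/681.70 = 152.090°.
sin δ = sin 84.40° × sin 152.090° = 0.46584, so δ = +27.765°.
cos H₀ = −tan(-1.1°) tan(+27.765°) = 0.0101, H₀ = 1.5607 rad.
Bracket: H₀ sin φ sin δ + cos φ cos δ sin H₀ = 1.5607×-0.01920×0.46584 + 0.99982×0.88487×0.99995 = -0.013959 + 0.884666 = 0.870707.
Q̄ = (S₀/π) × [bracket] = (285/π) × 0.870707 = 78.989 W/m².
Ratio Q̄_A / Q̄_B = 86.187 / 78.989 = 1.091.

Q̄_A / Q̄_B ≈ 1.09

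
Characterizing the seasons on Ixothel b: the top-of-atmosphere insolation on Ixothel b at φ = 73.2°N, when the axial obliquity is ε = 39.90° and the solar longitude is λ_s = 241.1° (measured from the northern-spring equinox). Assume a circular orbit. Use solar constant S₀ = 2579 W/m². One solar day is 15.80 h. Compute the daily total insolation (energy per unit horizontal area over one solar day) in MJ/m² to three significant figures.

Solar declination: sin δ = sin ε · sin λ_s = sin 39.90° × sin 241.1° = -0.56157, so δ = -34.164°.
cos H₀ = −tan(+73.2°) tan(-34.164°) = 2.2479 ≥ 1 ⇒ polar night, H₀ = 0 and Q̄ = 0.
Daily total = Q̄ × 15.80 h × 3600 s/h = 0.00 MJ/m².

0.00 MJ/m²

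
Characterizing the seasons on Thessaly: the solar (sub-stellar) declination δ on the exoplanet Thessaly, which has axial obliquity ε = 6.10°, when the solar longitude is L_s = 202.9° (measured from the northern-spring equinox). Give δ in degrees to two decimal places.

sin δ = sin ε · sin L_s = sin 6.10° × sin 202.9° = -0.041350.
δ = arcsin(-0.041350) = -2.37°.

δ = -2.37°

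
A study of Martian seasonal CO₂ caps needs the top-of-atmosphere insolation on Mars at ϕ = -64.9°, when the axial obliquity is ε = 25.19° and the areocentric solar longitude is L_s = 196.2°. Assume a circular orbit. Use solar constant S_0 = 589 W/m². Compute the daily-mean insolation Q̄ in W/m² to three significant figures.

Q̄ ≈ 113 W/m²

sin δ = sin 25.19° × sin 196.2° = -0.11874, so δ = -6.820°.
cos h₀ = −tan(-64.9°) tan(-6.820°) = -0.2553, h₀ = 1.8290 rad.
Bracket: h₀ sin ϕ sin δ + cos ϕ cos δ sin h₀ = 1.8290×-0.90557×-0.11874 + 0.42420×0.99292×0.96686 = 0.196668 + 0.407238 = 0.603906.
Q̄ = (S_0/π) × [bracket] = (589/π) × 0.603906 = 113.2 W/m².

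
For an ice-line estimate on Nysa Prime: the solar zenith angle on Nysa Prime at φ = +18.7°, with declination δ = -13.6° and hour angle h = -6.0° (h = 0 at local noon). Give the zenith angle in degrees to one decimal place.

θ_z = 32.8°

cos θ_z = sin φ sin δ + cos φ cos δ cos h = -0.075390 + 0.915608 = 0.840218.
θ_z = arccos(0.840218) = 32.8°.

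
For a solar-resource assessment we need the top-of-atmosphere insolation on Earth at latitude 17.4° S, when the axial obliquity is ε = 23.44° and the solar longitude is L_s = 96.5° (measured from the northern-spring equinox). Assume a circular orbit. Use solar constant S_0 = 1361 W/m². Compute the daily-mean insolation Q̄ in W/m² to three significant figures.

Q̄ ≈ 303 W/m²

Solar declination: sin δ = sin ε · sin L_s = sin 23.44° × sin 96.5° = 0.39523, so δ = +23.280°.
cos h₀ = −tan(-17.4°) tan(+23.280°) = 0.1348, h₀ = 1.4355 rad.
Bracket: h₀ sin ϕ sin δ + cos ϕ cos δ sin h₀ = 1.4355×-0.29904×0.39523 + 0.95424×0.91858×0.99087 = -0.169661 + 0.868543 = 0.698882.
Q̄ = (S_0/π) × [bracket] = (1361/π) × 0.698882 = 302.8 W/m².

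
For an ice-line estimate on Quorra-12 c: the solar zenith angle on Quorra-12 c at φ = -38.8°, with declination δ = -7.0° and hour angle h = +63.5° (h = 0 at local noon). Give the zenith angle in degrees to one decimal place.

cos θ_z = sin φ sin δ + cos φ cos δ cos h = 0.076364 + 0.345147 = 0.421511.
θ_z = arccos(0.421511) = 65.1°.

θ_z = 65.1°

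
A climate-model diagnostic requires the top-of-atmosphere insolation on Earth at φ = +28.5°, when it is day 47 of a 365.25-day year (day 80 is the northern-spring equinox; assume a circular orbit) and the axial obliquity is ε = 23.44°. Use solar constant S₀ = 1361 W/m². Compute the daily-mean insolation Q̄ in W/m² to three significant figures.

Solar longitude: λ_s = 360° × (47 − 80)/365.25 = -32.526°, i.e. -32.526° + 360° = 327.474°.
sin δ = sin 23.44° × sin 327.474° = -0.21388, so δ = -12.350°.
cos H₀ = −tan(+28.5°) tan(-12.350°) = 0.1189, H₀ = 1.4516 rad.
Bracket: H₀ sin φ sin δ + cos φ cos δ sin H₀ = 1.4516×0.47716×-0.21388 + 0.87882×0.97686×0.99291 = -0.148143 + 0.852397 = 0.704254.
Q̄ = (S₀/π) × [bracket] = (1361/π) × 0.704254 = 305.1 W/m².

Q̄ ≈ 305 W/m²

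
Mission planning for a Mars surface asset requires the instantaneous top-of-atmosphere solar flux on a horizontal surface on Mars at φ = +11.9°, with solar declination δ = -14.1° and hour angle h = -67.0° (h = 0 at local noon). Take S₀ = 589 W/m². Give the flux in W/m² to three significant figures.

cos θ_z = sin φ sin δ + cos φ cos δ cos h = -0.050234 + 0.370815 = 0.320581.
Flux = S₀ · cos θ_z = 589 × 0.320581 = 188.8 W/m².

189 W/m²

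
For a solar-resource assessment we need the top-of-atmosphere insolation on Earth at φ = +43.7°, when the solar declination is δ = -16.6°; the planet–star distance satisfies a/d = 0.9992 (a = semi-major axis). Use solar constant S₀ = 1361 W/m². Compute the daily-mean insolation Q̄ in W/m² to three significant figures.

cos H₀ = −tan(+43.7°) tan(-16.600°) = 0.2849, H₀ = 1.2819 rad.
Bracket: H₀ sin φ sin δ + cos φ cos δ sin H₀ = 1.2819×0.69088×-0.28569 + 0.72297×0.95832×0.95856 = -0.253018 + 0.664125 = 0.411107.
Inverse-square distance factor (a/d)² = 0.9992² = 0.998401.
Q̄ = (S₀/π) × 0.998401 × [bracket] = (1361/π) × 0.998401 × 0.411107 = 177.8 W/m².

Q̄ ≈ 178 W/m²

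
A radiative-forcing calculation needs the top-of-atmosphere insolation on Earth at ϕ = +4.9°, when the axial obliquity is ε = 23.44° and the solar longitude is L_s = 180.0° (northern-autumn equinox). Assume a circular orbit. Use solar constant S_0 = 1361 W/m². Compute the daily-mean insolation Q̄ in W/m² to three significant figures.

Solar declination: sin δ = sin ε · sin L_s = sin 23.44° × sin 180.0° = 0.00000, so δ = +0.000°.
cos h₀ = −tan(+4.9°) tan(+0.000°) = -0.0000, h₀ = 1.5708 rad.
Bracket: h₀ sin ϕ sin δ + cos ϕ cos δ sin h₀ = 1.5708×0.08542×0.00000 + 0.99635×1.00000×1.00000 = 0.000000 + 0.996350 = 0.996350.
Q̄ = (S_0/π) × [bracket] = (1361/π) × 0.996350 = 431.6 W/m².

Q̄ ≈ 432 W/m²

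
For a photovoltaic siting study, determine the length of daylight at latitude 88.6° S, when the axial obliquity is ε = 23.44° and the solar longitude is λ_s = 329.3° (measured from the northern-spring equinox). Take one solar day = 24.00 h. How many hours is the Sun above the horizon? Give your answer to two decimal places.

Solar declination: sin δ = sin ε · sin λ_s = sin 23.44° × sin 329.3° = -0.20309, so δ = -11.718°.
Sunrise equation: cos H₀ = −tan φ · tan δ = -8.4867 ≤ −1, so the Sun never sets (polar day) and H₀ = π.
Daylight = 2H₀/(2π) × 24.00 h = (3.1416/π) × 24.00 = 24.00 h.

24.00 h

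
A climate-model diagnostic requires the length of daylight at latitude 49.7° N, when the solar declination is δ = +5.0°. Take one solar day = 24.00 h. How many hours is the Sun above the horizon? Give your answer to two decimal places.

cos H₀ = −tan φ · tan δ = −tan(+49.7°) × tan(+5.000°) = -0.1032, so H₀ = 1.6741 rad = 95.92°.
Daylight = 2H₀/(2π) × 24.00 h = (1.6741/π) × 24.00 = 12.79 h.

12.79 h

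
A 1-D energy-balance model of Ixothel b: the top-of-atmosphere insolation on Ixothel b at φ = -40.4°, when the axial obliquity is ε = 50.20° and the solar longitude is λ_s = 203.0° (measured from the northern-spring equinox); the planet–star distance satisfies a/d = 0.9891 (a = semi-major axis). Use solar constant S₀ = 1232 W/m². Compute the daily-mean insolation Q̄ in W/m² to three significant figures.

Solar declination: sin δ = sin ε · sin λ_s = sin 50.20° × sin 203.0° = -0.30019, so δ = -17.469°.
cos H₀ = −tan(-40.4°) tan(-17.469°) = -0.2678, H₀ = 1.8419 rad.
Bracket: H₀ sin φ sin δ + cos φ cos δ sin H₀ = 1.8419×-0.64812×-0.30019 + 0.76154×0.95388×0.96346 = 0.358358 + 0.699874 = 1.058232.
Inverse-square distance factor (a/d)² = 0.9891² = 0.978319.
Q̄ = (S₀/π) × 0.978319 × [bracket] = (1232/π) × 0.978319 × 1.058232 = 406.0 W/m².

Q̄ ≈ 406 W/m²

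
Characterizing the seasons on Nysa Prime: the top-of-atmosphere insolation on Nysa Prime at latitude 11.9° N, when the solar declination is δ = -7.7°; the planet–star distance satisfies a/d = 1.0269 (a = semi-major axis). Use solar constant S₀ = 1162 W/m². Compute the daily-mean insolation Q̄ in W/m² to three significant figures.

Q̄ ≈ 361 W/m²

cos H₀ = −tan(+11.9°) tan(-7.700°) = 0.0285, H₀ = 1.5423 rad.
Bracket: H₀ sin φ sin δ + cos φ cos δ sin H₀ = 1.5423×0.20620×-0.13399 + 0.97851×0.99098×0.99959 = -0.042612 + 0.969286 = 0.926674.
Inverse-square distance factor (a/d)² = 1.0269² = 1.054524.
Q̄ = (S₀/π) × 1.054524 × [bracket] = (1162/π) × 1.054524 × 0.926674 = 361.4 W/m².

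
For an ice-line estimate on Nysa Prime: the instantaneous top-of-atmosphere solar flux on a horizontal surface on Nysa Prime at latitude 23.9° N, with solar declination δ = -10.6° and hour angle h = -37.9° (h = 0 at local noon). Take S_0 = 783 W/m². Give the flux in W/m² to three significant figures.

497 W/m²

cos θ_z = sin ϕ sin δ + cos ϕ cos δ cos h = -0.074526 + 0.709112 = 0.634586.
Flux = S_0 · cos θ_z = 783 × 0.634586 = 496.9 W/m².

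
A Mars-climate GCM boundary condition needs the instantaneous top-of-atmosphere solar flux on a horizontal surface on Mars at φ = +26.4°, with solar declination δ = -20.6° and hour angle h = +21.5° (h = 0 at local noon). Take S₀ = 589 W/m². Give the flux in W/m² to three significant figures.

367 W/m²

cos θ_z = sin φ sin δ + cos φ cos δ cos h = -0.156441 + 0.780099 = 0.623658.
Flux = S₀ · cos θ_z = 589 × 0.623658 = 367.3 W/m².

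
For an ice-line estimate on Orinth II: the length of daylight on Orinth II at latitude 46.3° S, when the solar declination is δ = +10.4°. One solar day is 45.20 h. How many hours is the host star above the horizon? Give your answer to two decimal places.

19.82 h

cos H₀ = −tan φ · tan δ = −tan(-46.3°) × tan(+10.400°) = 0.1921, so H₀ = 1.3775 rad = 78.93°.
Daylight = 2H₀/(2π) × 45.20 h = (1.3775/π) × 45.20 = 19.82 h.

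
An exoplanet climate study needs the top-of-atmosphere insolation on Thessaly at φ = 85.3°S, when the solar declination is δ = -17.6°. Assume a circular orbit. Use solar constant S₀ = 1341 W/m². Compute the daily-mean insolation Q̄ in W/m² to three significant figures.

cos H₀ = −tan(-85.3°) tan(-17.600°) = -3.8584 ≤ −1 ⇒ polar day, H₀ = π.
Bracket: H₀ sin φ sin δ + cos φ cos δ sin H₀ = 3.1416×-0.99664×-0.30237 + 0.08194×0.95319×0.00000 = 0.946734 + 0.000000 = 0.946734.
Q̄ = (S₀/π) × [bracket] = (1341/π) × 0.946734 = 404.1 W/m².

Q̄ ≈ 404 W/m²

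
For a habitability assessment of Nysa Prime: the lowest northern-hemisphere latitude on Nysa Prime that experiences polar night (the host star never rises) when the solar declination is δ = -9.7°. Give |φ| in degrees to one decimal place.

|φ| = 80.3°

Polar night requires cos H₀ = −tan φ tan δ ≥ 1, i.e. tan φ tan δ ≤ −1.
The boundary is |tan φ| · |tan δ| = 1, so |φ| = 90° − |δ| = 90° − 9.7° = 80.3° in the northern hemisphere.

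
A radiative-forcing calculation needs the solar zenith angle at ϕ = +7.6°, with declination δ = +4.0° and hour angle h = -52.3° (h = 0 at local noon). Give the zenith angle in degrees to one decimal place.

cos θ_z = sin ϕ sin δ + cos ϕ cos δ cos h = 0.009226 + 0.604679 = 0.613905.
θ_z = arccos(0.613905) = 52.1°.

θ_z = 52.1°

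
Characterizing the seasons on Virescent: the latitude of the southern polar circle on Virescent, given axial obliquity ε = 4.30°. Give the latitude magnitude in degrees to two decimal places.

The polar circle is the lowest latitude that experiences at least one full rotation of continuous darkness at the northern-summer solstice; it lies at |φ| = 90° − ε = 90° − 4.30° = 85.70°.

85.70°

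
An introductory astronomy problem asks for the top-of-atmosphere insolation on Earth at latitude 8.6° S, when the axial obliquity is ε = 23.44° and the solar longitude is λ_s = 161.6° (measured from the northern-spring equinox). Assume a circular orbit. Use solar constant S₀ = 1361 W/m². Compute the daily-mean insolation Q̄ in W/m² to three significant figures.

Q̄ ≈ 412 W/m²

Solar declination: sin δ = sin ε · sin λ_s = sin 23.44° × sin 161.6° = 0.12556, so δ = +7.213°.
cos H₀ = −tan(-8.6°) tan(+7.213°) = 0.0191, H₀ = 1.5517 rad.
Bracket: H₀ sin φ sin δ + cos φ cos δ sin H₀ = 1.5517×-0.14954×0.12556 + 0.98876×0.99209×0.99982 = -0.029135 + 0.980762 = 0.951627.
Q̄ = (S₀/π) × [bracket] = (1361/π) × 0.951627 = 412.3 W/m².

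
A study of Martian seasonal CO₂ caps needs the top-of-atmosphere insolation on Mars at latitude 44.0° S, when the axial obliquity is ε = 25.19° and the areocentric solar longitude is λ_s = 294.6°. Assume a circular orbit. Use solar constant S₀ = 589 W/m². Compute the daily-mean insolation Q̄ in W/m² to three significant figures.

sin δ = sin 25.19° × sin 294.6° = -0.38699, so δ = -22.767°.
cos H₀ = −tan(-44.0°) tan(-22.767°) = -0.4053, H₀ = 1.9881 rad.
Bracket: H₀ sin φ sin δ + cos φ cos δ sin H₀ = 1.9881×-0.69466×-0.38699 + 0.71934×0.92208×0.91419 = 0.534454 + 0.606372 = 1.140826.
Q̄ = (S₀/π) × [bracket] = (589/π) × 1.140826 = 213.9 W/m².

Q̄ ≈ 214 W/m²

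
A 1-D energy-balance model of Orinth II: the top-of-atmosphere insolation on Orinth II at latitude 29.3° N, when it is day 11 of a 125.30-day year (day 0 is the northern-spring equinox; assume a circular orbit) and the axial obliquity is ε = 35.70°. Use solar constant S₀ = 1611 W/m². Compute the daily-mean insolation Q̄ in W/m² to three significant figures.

Q̄ ≈ 553 W/m²

Solar longitude: λ_s = 360° × (11 − 0)/125.30 = 31.604°.
sin δ = sin 35.70° × sin 31.604° = 0.30580, so δ = +17.807°.
cos H₀ = −tan(+29.3°) tan(+17.807°) = -0.1802, H₀ = 1.7520 rad.
Bracket: H₀ sin φ sin δ + cos φ cos δ sin H₀ = 1.7520×0.48938×0.30580 + 0.87207×0.95209×0.98362 = 0.262191 + 0.816689 = 1.078880.
Q̄ = (S₀/π) × [bracket] = (1611/π) × 1.078880 = 553.2 W/m².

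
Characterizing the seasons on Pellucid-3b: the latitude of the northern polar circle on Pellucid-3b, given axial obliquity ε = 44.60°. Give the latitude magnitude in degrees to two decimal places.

45.40°

The polar circle is the lowest latitude that experiences at least one full rotation of continuous daylight at the northern-summer solstice; it lies at |ϕ| = 90° − ε = 90° − 44.60° = 45.40°.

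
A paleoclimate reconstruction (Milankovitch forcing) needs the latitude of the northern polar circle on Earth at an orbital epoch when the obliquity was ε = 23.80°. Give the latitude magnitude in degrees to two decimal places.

The polar circle is the lowest latitude that experiences at least one full rotation of continuous daylight at the northern-summer solstice; it lies at |ϕ| = 90° − ε = 90° − 23.80° = 66.20°.

66.20°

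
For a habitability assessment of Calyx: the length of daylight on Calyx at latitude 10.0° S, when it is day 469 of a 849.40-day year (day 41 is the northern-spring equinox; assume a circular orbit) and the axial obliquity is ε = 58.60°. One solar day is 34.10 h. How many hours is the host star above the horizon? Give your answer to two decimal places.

Solar longitude: L_s = 360° × (469 − 41)/849.40 = 181.399°.
sin δ = sin 58.60° × sin 181.399° = -0.02083, so δ = -1.194°.
cos h₀ = −tan ϕ · tan δ = −tan(-10.0°) × tan(-1.194°) = -0.0037, so h₀ = 1.5745 rad = 90.21°.
Daylight = 2h₀/(2π) × 34.10 h = (1.5745/π) × 34.10 = 17.09 h.

17.09 h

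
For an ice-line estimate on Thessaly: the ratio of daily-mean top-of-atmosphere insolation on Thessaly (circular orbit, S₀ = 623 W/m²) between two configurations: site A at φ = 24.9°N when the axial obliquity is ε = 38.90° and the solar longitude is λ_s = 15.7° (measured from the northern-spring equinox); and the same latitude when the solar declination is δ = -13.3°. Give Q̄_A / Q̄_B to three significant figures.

Q̄_A / Q̄_B ≈ 1.37

— Configuration A (φ=+24.9°):
Solar declination: sin δ = sin ε · sin λ_s = sin 38.90° × sin 15.7° = 0.16993, so δ = +9.784°.
cos H₀ = −tan(+24.9°) tan(+9.784°) = -0.0800, H₀ = 1.6509 rad.
Bracket: H₀ sin φ sin δ + cos φ cos δ sin H₀ = 1.6509×0.42104×0.16993 + 0.90704×0.98546×0.99679 = 0.118117 + 0.890982 = 1.009099.
Q̄ = (S₀/π) × [bracket] = (623/π) × 1.009099 = 200.11 W/m².
— Configuration B (φ=+24.9°):
cos H₀ = −tan(+24.9°) tan(-13.300°) = 0.1097, H₀ = 1.4608 rad.
Bracket: H₀ sin φ sin δ + cos φ cos δ sin H₀ = 1.4608×0.42104×-0.23005 + 0.90704×0.97318×0.99396 = -0.141493 + 0.877382 = 0.735889.
Q̄ = (S₀/π) × [bracket] = (623/π) × 0.735889 = 145.93 W/m².
Ratio Q̄_A / Q̄_B = 200.11 / 145.93 = 1.371.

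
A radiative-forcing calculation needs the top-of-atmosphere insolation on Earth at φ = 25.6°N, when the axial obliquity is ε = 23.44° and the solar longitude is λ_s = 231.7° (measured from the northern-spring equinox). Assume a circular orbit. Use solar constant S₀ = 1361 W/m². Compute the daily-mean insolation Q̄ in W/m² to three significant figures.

Q̄ ≈ 284 W/m²

Solar declination: sin δ = sin ε · sin λ_s = sin 23.44° × sin 231.7° = -0.31218, so δ = -18.190°.
cos H₀ = −tan(+25.6°) tan(-18.190°) = 0.1574, H₀ = 1.4127 rad.
Bracket: H₀ sin φ sin δ + cos φ cos δ sin H₀ = 1.4127×0.43209×-0.31218 + 0.90183×0.95002×0.98753 = -0.190559 + 0.846073 = 0.655514.
Q̄ = (S₀/π) × [bracket] = (1361/π) × 0.655514 = 284.0 W/m².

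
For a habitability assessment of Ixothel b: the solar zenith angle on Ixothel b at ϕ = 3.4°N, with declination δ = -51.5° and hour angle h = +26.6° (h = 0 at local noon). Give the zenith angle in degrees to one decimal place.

cos θ_z = sin ϕ sin δ + cos ϕ cos δ cos h = -0.046414 + 0.555644 = 0.509230.
θ_z = arccos(0.509230) = 59.4°.

θ_z = 59.4°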